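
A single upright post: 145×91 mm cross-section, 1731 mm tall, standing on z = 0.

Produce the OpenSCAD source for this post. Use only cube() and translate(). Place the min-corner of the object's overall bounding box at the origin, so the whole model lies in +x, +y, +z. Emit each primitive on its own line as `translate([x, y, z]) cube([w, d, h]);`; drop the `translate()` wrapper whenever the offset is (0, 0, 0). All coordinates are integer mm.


cube([145, 91, 1731]);


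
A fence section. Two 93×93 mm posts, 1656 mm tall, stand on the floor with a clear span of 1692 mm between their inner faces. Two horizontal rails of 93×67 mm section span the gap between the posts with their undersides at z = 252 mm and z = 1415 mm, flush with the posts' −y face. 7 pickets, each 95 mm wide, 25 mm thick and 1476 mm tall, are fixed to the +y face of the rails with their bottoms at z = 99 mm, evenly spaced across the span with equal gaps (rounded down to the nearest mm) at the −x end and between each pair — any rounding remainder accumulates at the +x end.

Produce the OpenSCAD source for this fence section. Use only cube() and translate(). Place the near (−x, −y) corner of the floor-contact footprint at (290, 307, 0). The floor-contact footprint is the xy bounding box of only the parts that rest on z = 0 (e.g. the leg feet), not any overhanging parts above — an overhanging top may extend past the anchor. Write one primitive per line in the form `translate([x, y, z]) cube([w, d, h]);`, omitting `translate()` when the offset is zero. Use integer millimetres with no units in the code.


translate([290, 307, 0]) cube([93, 93, 1656]);
translate([2075, 307, 0]) cube([93, 93, 1656]);
translate([383, 307, 252]) cube([1692, 93, 67]);
translate([383, 307, 1415]) cube([1692, 93, 67]);
translate([511, 400, 99]) cube([95, 25, 1476]);
translate([734, 400, 99]) cube([95, 25, 1476]);
translate([957, 400, 99]) cube([95, 25, 1476]);
translate([1180, 400, 99]) cube([95, 25, 1476]);
translate([1403, 400, 99]) cube([95, 25, 1476]);
translate([1626, 400, 99]) cube([95, 25, 1476]);
translate([1849, 400, 99]) cube([95, 25, 1476]);


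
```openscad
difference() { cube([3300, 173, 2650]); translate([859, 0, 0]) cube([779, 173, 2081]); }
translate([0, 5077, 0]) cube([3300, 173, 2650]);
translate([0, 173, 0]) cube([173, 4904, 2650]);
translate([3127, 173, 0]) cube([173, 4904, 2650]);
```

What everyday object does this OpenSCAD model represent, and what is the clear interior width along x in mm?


A single room. The interior width is 2954 mm.

Four walls enclosing a rectangle with a door in the front wall — a room. Outside width 3300 minus two 173 mm walls gives 2954 mm.


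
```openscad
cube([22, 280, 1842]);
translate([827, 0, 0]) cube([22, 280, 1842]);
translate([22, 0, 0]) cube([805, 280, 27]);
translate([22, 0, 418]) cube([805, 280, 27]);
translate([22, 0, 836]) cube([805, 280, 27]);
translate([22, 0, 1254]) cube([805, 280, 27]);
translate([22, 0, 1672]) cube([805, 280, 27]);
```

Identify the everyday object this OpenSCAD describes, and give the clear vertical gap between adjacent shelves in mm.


A bookshelf. The clear shelf gap is 391 mm.

Two tall side panels with 5 horizontal boards between them — a bookshelf. The first two shelf undersides are at z = 0 and z = 418; with shelf thickness 27, the clear gap is 418 − 0 − 27 = 391 mm.


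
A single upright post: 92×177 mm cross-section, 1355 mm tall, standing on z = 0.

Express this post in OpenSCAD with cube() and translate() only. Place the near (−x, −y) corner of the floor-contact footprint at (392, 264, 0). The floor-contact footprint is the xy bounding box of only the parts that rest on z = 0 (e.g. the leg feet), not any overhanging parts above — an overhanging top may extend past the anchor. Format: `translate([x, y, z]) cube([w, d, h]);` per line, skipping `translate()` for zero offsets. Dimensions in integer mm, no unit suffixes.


translate([392, 264, 0]) cube([92, 177, 1355]);


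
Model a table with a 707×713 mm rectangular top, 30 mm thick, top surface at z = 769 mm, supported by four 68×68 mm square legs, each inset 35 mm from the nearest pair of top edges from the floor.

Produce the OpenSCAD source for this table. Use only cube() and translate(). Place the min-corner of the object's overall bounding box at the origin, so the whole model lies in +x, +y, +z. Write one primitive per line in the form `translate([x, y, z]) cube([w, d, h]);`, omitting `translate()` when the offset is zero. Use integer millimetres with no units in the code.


translate([0, 0, 739]) cube([707, 713, 30]);
translate([35, 35, 0]) cube([68, 68, 739]);
translate([604, 35, 0]) cube([68, 68, 739]);
translate([35, 610, 0]) cube([68, 68, 739]);
translate([604, 610, 0]) cube([68, 68, 739]);


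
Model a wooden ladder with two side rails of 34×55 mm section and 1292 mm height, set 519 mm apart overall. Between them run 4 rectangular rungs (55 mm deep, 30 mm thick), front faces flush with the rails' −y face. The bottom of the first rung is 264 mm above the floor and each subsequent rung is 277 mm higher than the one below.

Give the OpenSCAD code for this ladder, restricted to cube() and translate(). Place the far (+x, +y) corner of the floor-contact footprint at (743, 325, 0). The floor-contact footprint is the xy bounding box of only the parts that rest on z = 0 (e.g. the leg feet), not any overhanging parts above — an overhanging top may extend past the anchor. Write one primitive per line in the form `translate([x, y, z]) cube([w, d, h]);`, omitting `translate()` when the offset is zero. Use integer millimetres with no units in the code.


// rung span = 519 - 2*34 = 451
// rung[k] z = 264 + k*277
translate([224, 270, 0]) cube([34, 55, 1292]);
translate([709, 270, 0]) cube([34, 55, 1292]);
translate([258, 270, 264]) cube([451, 55, 30]);
translate([258, 270, 541]) cube([451, 55, 30]);
translate([258, 270, 818]) cube([451, 55, 30]);
translate([258, 270, 1095]) cube([451, 55, 30]);


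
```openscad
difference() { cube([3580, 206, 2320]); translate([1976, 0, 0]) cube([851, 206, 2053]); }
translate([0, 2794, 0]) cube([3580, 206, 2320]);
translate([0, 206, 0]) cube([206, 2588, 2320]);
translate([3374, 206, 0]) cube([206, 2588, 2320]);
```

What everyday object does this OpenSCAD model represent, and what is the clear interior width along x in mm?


A single room. The interior width is 3168 mm.

Four walls enclosing a rectangle with a door in the front wall — a room. Outside width 3580 minus two 206 mm walls gives 3168 mm.


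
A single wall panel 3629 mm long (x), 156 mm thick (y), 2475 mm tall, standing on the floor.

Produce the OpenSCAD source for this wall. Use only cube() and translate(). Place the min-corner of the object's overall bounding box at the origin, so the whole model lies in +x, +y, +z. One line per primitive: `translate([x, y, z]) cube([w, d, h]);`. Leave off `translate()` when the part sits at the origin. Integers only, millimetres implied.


cube([3629, 156, 2475]);


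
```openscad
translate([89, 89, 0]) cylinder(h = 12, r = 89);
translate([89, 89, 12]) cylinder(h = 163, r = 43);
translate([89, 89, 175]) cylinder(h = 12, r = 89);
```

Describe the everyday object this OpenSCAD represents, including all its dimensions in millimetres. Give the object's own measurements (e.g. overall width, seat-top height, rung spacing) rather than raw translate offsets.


A spool: two coaxial disc flanges of radius 89 mm and thickness 12 mm, joined by a core cylinder of radius 43 mm and height 163 mm. The lower flange rests on z = 0 and the three cylinders share a vertical axis.


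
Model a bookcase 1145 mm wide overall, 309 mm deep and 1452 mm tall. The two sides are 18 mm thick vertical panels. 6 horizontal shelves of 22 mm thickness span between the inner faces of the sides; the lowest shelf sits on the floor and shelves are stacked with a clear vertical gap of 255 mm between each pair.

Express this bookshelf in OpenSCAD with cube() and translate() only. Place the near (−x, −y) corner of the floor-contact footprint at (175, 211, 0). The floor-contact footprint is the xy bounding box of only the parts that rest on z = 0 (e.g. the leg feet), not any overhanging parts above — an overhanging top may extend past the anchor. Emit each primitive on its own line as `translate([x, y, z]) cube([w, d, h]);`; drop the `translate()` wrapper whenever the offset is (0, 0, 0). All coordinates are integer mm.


translate([175, 211, 0]) cube([18, 309, 1452]);
translate([1302, 211, 0]) cube([18, 309, 1452]);
translate([193, 211, 0]) cube([1109, 309, 22]);
translate([193, 211, 277]) cube([1109, 309, 22]);
translate([193, 211, 554]) cube([1109, 309, 22]);
translate([193, 211, 831]) cube([1109, 309, 22]);
translate([193, 211, 1108]) cube([1109, 309, 22]);
translate([193, 211, 1385]) cube([1109, 309, 22]);


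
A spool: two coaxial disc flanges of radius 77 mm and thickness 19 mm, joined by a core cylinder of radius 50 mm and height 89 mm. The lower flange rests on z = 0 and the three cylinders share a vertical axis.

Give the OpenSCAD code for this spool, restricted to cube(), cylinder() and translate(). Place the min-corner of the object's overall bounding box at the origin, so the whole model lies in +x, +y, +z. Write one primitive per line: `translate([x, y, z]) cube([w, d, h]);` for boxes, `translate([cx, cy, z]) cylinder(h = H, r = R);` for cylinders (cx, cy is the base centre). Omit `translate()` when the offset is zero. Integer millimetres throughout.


translate([77, 77, 0]) cylinder(h = 19, r = 77);
translate([77, 77, 19]) cylinder(h = 89, r = 50);
translate([77, 77, 108]) cylinder(h = 19, r = 77);


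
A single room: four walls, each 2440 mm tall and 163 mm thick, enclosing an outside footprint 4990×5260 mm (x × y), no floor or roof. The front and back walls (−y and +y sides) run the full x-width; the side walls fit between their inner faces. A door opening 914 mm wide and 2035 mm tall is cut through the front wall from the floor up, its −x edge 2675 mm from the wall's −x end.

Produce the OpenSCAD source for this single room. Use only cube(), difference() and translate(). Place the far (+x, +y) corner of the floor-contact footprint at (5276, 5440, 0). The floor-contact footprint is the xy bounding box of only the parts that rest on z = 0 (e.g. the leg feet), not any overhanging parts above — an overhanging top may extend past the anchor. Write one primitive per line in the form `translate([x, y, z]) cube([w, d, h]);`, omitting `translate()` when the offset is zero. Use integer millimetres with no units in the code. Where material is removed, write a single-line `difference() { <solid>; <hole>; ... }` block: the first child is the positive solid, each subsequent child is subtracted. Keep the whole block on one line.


difference() { translate([286, 180, 0]) cube([4990, 163, 2440]); translate([2961, 180, 0]) cube([914, 163, 2035]); }
translate([286, 5277, 0]) cube([4990, 163, 2440]);
translate([286, 343, 0]) cube([163, 4934, 2440]);
translate([5113, 343, 0]) cube([163, 4934, 2440]);


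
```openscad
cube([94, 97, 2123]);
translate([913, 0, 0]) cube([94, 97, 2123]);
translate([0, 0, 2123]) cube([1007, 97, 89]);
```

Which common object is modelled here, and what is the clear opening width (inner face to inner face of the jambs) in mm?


A door frame. The clear opening width is 819 mm.

Two 2123 mm tall posts with a header on top — a door frame. The left jamb is 94 mm wide at x = 0; the right jamb starts at x = 913. The clear opening is 913 − 94 = 819 mm.


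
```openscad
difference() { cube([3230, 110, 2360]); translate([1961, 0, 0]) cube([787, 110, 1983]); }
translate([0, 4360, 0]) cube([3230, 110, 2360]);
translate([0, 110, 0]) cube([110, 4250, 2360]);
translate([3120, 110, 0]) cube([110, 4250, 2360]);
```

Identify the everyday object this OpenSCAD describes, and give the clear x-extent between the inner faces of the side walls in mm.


A single room. The interior width is 3010 mm.

Four walls enclosing a rectangle with a door in the front wall — a room. Outside width 3230 minus two 110 mm walls gives 3010 mm.


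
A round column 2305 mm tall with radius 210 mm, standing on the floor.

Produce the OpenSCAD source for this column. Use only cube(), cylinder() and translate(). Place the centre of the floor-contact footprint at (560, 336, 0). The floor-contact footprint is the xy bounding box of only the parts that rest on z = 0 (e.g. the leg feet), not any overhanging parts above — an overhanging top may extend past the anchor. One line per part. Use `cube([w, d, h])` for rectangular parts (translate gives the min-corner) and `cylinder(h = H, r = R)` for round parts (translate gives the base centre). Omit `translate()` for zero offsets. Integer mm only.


translate([560, 336, 0]) cylinder(h = 2305, r = 210);


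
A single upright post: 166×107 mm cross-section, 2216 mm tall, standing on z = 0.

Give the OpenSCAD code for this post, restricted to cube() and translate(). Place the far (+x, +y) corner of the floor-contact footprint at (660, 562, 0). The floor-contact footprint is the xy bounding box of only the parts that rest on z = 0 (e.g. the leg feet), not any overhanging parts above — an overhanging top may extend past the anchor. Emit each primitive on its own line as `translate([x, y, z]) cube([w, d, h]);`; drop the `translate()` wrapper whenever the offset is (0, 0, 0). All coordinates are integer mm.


translate([494, 455, 0]) cube([166, 107, 2216]);


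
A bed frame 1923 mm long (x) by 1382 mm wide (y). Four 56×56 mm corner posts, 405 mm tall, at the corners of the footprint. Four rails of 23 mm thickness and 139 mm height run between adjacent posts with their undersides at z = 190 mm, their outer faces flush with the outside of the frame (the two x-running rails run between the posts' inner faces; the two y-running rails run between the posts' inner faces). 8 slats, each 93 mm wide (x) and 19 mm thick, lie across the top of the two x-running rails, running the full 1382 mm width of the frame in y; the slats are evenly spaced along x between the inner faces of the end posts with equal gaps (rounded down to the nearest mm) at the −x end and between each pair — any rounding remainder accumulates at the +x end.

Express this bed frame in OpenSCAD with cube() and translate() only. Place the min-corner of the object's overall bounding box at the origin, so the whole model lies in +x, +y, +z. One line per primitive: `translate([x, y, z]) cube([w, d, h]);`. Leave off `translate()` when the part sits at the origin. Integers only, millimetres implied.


cube([56, 56, 405]);
translate([0, 1326, 0]) cube([56, 56, 405]);
translate([1867, 0, 0]) cube([56, 56, 405]);
translate([1867, 1326, 0]) cube([56, 56, 405]);
translate([56, 0, 190]) cube([1811, 23, 139]);
translate([56, 1359, 190]) cube([1811, 23, 139]);
translate([0, 56, 190]) cube([23, 1270, 139]);
translate([1900, 56, 190]) cube([23, 1270, 139]);
translate([174, 0, 329]) cube([93, 1382, 19]);
translate([385, 0, 329]) cube([93, 1382, 19]);
translate([596, 0, 329]) cube([93, 1382, 19]);
translate([807, 0, 329]) cube([93, 1382, 19]);
translate([1018, 0, 329]) cube([93, 1382, 19]);
translate([1229, 0, 329]) cube([93, 1382, 19]);
translate([1440, 0, 329]) cube([93, 1382, 19]);
translate([1651, 0, 329]) cube([93, 1382, 19]);


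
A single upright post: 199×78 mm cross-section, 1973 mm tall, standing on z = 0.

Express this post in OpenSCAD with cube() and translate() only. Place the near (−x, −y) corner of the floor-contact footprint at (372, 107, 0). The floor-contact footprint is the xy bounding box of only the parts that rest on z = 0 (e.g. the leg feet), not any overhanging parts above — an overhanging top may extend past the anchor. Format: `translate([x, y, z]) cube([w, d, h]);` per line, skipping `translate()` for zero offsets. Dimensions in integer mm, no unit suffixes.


translate([372, 107, 0]) cube([199, 78, 1973]);


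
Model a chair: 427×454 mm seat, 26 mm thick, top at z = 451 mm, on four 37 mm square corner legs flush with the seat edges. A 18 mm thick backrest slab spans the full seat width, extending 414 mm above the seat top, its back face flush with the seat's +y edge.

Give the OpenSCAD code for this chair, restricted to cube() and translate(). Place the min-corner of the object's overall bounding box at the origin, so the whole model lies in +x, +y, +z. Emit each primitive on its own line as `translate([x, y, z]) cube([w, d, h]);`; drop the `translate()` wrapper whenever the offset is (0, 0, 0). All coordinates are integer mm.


translate([0, 0, 425]) cube([427, 454, 26]);
cube([37, 37, 425]);
translate([390, 0, 0]) cube([37, 37, 425]);
translate([0, 417, 0]) cube([37, 37, 425]);
translate([390, 417, 0]) cube([37, 37, 425]);
translate([0, 436, 451]) cube([427, 18, 414]);


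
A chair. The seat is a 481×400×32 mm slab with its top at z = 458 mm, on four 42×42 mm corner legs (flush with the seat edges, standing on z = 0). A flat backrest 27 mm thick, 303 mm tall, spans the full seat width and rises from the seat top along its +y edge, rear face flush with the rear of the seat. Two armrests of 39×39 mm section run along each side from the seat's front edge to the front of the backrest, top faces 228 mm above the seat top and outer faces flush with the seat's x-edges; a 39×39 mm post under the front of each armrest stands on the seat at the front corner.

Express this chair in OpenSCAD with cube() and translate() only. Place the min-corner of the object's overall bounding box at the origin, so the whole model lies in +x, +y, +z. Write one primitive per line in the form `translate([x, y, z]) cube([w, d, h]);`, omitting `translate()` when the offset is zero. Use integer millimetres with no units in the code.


// leg_h = 458 - 32 = 426
// arm post h = 228 - 39 = 189
translate([0, 0, 426]) cube([481, 400, 32]);
cube([42, 42, 426]);
translate([439, 0, 0]) cube([42, 42, 426]);
translate([0, 358, 0]) cube([42, 42, 426]);
translate([439, 358, 0]) cube([42, 42, 426]);
translate([0, 373, 458]) cube([481, 27, 303]);
translate([0, 0, 647]) cube([39, 373, 39]);
translate([442, 0, 647]) cube([39, 373, 39]);
translate([0, 0, 458]) cube([39, 39, 189]);
translate([442, 0, 458]) cube([39, 39, 189]);


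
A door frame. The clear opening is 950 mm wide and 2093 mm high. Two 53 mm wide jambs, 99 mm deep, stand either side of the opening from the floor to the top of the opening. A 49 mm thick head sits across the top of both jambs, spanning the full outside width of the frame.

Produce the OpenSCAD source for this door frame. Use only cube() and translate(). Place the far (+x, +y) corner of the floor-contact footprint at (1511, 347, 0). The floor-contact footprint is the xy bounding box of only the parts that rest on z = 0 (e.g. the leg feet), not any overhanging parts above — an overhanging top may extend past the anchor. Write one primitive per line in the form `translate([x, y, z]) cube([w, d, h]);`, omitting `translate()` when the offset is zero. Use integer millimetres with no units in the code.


translate([455, 248, 0]) cube([53, 99, 2093]);
translate([1458, 248, 0]) cube([53, 99, 2093]);
translate([455, 248, 2093]) cube([1056, 99, 49]);


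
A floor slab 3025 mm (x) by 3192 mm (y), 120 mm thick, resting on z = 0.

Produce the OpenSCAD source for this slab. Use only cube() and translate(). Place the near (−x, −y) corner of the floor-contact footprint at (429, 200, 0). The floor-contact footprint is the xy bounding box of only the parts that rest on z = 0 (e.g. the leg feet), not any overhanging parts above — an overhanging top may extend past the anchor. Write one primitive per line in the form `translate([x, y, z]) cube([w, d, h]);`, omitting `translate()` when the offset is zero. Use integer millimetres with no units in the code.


translate([429, 200, 0]) cube([3025, 3192, 120]);


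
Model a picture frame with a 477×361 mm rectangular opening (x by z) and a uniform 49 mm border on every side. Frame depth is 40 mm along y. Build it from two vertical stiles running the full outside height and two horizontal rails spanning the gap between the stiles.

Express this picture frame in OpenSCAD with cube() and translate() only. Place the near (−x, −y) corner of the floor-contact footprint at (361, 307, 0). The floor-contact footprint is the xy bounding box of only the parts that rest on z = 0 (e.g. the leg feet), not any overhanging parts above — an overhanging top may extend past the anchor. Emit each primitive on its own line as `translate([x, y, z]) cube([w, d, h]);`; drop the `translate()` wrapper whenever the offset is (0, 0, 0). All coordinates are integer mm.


translate([361, 307, 0]) cube([49, 40, 459]);
translate([887, 307, 0]) cube([49, 40, 459]);
translate([410, 307, 0]) cube([477, 40, 49]);
translate([410, 307, 410]) cube([477, 40, 49]);


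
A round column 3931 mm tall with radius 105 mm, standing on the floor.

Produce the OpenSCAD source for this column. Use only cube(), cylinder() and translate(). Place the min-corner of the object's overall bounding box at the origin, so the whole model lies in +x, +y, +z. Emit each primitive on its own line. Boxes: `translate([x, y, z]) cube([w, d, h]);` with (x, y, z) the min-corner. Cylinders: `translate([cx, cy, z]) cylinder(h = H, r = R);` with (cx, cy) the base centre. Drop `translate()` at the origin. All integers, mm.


translate([105, 105, 0]) cylinder(h = 3931, r = 105);


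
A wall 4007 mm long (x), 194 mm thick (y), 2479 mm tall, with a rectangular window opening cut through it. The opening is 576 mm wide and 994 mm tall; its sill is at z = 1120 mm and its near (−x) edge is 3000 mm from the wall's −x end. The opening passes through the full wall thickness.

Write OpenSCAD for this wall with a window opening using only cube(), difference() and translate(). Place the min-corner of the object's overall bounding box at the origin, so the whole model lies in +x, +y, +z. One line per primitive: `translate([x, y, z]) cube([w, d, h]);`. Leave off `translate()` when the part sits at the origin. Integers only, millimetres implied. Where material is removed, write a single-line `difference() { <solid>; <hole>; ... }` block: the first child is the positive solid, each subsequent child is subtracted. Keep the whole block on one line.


difference() { cube([4007, 194, 2479]); translate([3000, 0, 1120]) cube([576, 194, 994]); }


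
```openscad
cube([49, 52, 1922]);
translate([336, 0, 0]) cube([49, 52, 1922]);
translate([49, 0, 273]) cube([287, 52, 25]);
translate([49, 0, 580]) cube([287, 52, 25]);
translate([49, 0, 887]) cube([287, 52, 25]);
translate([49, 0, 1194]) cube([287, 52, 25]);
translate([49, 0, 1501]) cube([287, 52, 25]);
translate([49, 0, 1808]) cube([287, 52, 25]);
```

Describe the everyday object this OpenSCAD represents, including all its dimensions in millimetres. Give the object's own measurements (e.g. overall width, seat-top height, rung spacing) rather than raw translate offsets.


A straight ladder. Two 49×52 mm vertical rails, 1922 mm tall, stand 385 mm apart (outside-to-outside) with their front faces coplanar on the −y side. 6 rungs, each 52 mm deep and 25 mm tall, span between the inner faces of the rails, front faces flush with the rails. The lowest rung's underside is at z = 273 mm and rungs are spaced 307 mm apart (underside to underside).


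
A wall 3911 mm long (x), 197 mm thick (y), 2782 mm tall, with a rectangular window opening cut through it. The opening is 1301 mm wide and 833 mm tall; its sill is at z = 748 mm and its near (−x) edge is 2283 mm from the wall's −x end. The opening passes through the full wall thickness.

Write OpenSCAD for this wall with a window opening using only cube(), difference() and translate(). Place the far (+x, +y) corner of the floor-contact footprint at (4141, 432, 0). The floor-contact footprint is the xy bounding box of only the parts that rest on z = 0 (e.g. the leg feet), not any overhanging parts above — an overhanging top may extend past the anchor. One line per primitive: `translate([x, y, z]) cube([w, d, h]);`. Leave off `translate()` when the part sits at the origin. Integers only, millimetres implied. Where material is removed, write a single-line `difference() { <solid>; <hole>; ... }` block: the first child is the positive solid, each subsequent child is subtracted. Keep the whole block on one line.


difference() { translate([230, 235, 0]) cube([3911, 197, 2782]); translate([2513, 235, 748]) cube([1301, 197, 833]); }


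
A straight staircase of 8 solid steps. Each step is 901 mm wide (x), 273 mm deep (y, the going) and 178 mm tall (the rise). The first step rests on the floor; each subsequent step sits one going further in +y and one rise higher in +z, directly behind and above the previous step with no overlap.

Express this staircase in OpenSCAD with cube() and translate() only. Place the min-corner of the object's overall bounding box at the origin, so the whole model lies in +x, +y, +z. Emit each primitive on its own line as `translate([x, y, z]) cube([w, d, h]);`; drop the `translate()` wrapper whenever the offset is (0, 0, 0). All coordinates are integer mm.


cube([901, 273, 178]);
translate([0, 273, 178]) cube([901, 273, 178]);
translate([0, 546, 356]) cube([901, 273, 178]);
translate([0, 819, 534]) cube([901, 273, 178]);
translate([0, 1092, 712]) cube([901, 273, 178]);
translate([0, 1365, 890]) cube([901, 273, 178]);
translate([0, 1638, 1068]) cube([901, 273, 178]);
translate([0, 1911, 1246]) cube([901, 273, 178]);


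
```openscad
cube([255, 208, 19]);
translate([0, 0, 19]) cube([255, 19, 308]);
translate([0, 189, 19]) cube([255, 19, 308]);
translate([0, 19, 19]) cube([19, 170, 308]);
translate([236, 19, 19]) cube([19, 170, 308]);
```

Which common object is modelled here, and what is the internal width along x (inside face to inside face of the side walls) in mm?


An open box. The internal width is 217 mm.

A 255×208 base slab with four walls standing on it — an open box. The base is 255 mm wide and the walls are 19 mm thick, so the internal width is 255 − 2 × 19 = 217 mm.


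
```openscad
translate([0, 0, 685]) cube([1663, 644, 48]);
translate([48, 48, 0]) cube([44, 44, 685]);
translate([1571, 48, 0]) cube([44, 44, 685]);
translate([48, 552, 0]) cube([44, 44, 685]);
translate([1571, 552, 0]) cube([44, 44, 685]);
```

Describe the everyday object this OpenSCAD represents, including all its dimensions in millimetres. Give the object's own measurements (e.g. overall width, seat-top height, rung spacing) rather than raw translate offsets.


A table: top 1663 mm (x) × 644 mm (y), 48 mm thick, upper face at z = 733 mm, on four 44×44 mm square legs, each inset 48 mm from the nearest pair of top edges from z = 0 to the bottom of the top.


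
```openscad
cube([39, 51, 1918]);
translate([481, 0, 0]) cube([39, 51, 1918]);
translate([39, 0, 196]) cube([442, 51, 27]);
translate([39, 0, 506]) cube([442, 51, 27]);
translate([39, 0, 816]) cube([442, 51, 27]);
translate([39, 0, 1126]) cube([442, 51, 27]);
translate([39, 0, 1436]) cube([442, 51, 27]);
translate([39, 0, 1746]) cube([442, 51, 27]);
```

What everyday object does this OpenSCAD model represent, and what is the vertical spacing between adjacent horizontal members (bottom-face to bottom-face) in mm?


A ladder. The rung spacing is 310 mm.

Two tall 39×51 posts with 6 short bars between them — a ladder. Adjacent rungs sit at z = 196 and z = 506, so the spacing is 506 − 196 = 310 mm.


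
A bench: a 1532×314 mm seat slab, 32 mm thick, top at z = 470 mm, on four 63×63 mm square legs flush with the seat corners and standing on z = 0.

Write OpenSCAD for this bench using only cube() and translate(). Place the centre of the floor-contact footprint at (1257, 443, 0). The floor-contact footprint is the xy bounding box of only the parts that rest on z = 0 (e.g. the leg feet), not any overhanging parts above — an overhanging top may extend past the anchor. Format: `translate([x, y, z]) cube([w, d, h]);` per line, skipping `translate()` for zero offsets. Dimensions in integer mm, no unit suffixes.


translate([491, 286, 438]) cube([1532, 314, 32]);
translate([491, 286, 0]) cube([63, 63, 438]);
translate([491, 537, 0]) cube([63, 63, 438]);
translate([1960, 286, 0]) cube([63, 63, 438]);
translate([1960, 537, 0]) cube([63, 63, 438]);


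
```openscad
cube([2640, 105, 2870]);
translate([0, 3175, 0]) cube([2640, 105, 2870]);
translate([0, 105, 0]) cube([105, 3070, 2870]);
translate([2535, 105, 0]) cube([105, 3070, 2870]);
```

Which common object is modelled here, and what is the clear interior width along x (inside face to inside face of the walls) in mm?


A house (or room) frame. The interior width is 2430 mm.

Four 2870 mm walls enclosing a rectangle with no floor or roof — a room or house frame. Outside width is 2640 mm and wall thickness is 105 mm, so the interior width is 2640 − 2 × 105 = 2430 mm.


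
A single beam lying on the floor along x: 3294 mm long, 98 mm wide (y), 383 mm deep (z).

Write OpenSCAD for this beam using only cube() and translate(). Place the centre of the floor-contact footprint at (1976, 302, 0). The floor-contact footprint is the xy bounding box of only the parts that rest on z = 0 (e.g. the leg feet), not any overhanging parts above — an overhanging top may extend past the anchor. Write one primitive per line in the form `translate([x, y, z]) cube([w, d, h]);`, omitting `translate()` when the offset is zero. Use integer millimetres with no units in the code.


translate([329, 253, 0]) cube([3294, 98, 383]);


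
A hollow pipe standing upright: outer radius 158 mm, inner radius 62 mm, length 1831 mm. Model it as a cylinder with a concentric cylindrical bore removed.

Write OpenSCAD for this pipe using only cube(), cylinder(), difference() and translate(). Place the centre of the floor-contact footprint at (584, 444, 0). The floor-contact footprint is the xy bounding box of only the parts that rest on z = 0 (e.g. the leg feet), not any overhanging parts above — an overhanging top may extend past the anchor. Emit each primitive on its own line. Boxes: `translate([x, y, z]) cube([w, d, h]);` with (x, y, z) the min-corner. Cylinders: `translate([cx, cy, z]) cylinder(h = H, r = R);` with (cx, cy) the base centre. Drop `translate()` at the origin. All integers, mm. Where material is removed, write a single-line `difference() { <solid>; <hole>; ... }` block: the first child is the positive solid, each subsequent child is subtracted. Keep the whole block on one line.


difference() { translate([584, 444, 0]) cylinder(h = 1831, r = 158); translate([584, 444, 0]) cylinder(h = 1831, r = 62); }


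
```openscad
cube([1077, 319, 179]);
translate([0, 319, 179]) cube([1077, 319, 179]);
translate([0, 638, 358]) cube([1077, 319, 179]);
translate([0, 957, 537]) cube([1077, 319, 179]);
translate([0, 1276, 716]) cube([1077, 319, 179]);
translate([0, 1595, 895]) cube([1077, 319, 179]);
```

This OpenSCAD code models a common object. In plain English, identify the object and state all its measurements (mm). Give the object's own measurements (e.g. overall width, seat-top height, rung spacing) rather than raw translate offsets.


A straight staircase of 6 solid steps. Each step is 1077 mm wide (x), 319 mm deep (y, the going) and 179 mm tall (the rise). The first step rests on the floor; each subsequent step sits one going further in +y and one rise higher in +z, directly behind and above the previous step with no overlap.


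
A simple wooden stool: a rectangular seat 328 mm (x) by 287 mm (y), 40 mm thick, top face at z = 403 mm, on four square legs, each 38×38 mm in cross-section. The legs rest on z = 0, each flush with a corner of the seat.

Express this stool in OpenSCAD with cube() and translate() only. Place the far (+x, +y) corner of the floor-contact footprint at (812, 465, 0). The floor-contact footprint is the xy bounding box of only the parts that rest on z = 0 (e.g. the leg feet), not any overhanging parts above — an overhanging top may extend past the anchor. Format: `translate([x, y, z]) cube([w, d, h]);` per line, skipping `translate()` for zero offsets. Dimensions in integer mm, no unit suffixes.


translate([484, 178, 363]) cube([328, 287, 40]);
translate([484, 178, 0]) cube([38, 38, 363]);
translate([774, 178, 0]) cube([38, 38, 363]);
translate([484, 427, 0]) cube([38, 38, 363]);
translate([774, 427, 0]) cube([38, 38, 363]);


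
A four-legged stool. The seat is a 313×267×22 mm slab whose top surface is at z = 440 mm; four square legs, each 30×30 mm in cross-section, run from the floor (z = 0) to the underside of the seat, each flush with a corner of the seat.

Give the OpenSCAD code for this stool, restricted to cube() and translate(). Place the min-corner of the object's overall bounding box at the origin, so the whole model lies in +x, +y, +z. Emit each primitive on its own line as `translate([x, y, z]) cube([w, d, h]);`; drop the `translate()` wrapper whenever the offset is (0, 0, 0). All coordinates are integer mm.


// leg_h = 440 - 22 = 418
translate([0, 0, 418]) cube([313, 267, 22]);
cube([30, 30, 418]);
translate([283, 0, 0]) cube([30, 30, 418]);
translate([0, 237, 0]) cube([30, 30, 418]);
translate([283, 237, 0]) cube([30, 30, 418]);


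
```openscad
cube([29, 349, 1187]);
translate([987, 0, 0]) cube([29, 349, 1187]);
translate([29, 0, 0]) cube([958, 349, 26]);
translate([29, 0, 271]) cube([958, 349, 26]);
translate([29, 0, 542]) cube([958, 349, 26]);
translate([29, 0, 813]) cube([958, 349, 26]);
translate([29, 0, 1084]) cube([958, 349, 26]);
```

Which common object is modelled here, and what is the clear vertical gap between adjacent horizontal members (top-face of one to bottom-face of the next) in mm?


A bookshelf. The clear shelf gap is 245 mm.

Two tall side panels with 5 horizontal boards between them — a bookshelf. The first two shelf undersides are at z = 0 and z = 271; with shelf thickness 26, the clear gap is 271 − 0 − 26 = 245 mm.


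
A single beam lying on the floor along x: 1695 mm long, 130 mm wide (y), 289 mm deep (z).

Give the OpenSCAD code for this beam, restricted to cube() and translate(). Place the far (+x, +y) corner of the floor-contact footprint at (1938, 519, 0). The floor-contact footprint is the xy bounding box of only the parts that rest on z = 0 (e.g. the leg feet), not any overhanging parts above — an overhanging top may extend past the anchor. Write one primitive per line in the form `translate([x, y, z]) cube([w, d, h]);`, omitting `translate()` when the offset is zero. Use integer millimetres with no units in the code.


translate([243, 389, 0]) cube([1695, 130, 289]);


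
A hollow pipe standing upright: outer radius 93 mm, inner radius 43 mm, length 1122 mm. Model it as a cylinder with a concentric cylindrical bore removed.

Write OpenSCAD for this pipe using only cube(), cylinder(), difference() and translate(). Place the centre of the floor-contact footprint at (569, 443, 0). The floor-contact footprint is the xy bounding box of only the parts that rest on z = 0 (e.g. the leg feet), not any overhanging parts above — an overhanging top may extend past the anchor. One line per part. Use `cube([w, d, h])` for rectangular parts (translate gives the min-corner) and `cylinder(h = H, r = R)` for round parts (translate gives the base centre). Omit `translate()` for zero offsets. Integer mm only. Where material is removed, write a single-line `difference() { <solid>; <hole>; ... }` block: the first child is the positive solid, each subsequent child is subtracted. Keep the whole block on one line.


difference() { translate([569, 443, 0]) cylinder(h = 1122, r = 93); translate([569, 443, 0]) cylinder(h = 1122, r = 43); }


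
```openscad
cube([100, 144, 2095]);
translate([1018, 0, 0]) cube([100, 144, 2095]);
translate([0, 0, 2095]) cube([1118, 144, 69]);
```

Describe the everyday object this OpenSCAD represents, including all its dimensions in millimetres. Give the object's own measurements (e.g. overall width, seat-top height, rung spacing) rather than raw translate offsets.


A door frame. The clear opening is 918 mm wide and 2095 mm high. Two 100 mm wide jambs, 144 mm deep, stand either side of the opening from the floor to the top of the opening. A 69 mm thick head sits across the top of both jambs, spanning the full outside width of the frame.


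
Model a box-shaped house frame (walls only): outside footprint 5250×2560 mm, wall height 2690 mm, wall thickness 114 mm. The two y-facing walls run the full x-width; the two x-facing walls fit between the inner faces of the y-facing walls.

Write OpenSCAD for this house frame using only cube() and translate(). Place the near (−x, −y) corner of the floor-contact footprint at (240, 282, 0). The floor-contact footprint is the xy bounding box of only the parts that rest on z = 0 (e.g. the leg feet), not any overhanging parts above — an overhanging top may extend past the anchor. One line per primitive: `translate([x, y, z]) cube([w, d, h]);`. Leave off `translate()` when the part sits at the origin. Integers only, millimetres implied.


translate([240, 282, 0]) cube([5250, 114, 2690]);
translate([240, 2728, 0]) cube([5250, 114, 2690]);
translate([240, 396, 0]) cube([114, 2332, 2690]);
translate([5376, 396, 0]) cube([114, 2332, 2690]);


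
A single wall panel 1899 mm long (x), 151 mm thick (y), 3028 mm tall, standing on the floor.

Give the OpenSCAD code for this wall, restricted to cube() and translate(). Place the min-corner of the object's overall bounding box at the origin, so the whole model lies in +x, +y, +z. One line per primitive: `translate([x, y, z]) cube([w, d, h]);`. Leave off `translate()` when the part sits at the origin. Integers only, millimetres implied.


cube([1899, 151, 3028]);


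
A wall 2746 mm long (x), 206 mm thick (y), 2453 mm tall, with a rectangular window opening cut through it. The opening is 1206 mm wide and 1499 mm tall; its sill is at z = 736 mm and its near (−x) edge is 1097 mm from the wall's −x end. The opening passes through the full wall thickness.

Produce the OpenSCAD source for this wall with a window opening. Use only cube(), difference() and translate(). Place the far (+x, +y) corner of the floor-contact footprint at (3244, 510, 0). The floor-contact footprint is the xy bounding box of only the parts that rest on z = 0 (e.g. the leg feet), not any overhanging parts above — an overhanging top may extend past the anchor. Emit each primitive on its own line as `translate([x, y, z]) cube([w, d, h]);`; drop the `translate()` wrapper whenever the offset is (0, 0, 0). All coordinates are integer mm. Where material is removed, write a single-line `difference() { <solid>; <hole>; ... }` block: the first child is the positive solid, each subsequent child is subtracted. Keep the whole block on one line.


difference() { translate([498, 304, 0]) cube([2746, 206, 2453]); translate([1595, 304, 736]) cube([1206, 206, 1499]); }


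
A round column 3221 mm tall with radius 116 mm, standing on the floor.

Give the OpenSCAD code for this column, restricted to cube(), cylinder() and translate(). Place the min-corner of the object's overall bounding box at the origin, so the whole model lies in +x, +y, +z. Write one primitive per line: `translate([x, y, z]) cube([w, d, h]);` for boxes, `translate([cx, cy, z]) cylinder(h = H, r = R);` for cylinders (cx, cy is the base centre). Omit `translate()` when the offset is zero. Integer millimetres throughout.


translate([116, 116, 0]) cylinder(h = 3221, r = 116);


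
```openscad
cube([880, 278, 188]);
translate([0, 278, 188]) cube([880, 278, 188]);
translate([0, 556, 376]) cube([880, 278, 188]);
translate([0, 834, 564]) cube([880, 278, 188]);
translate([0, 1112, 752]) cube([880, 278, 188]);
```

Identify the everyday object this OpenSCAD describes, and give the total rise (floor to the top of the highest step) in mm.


A staircase. The total rise is 940 mm.

5 identical blocks, each offset up and back from the previous — a staircase. Each step is 188 mm tall and there are 5 of them, so the total rise is 5 × 188 = 940 mm.
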